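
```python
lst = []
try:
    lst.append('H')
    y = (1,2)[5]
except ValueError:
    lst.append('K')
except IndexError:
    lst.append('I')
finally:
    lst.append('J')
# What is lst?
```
['H', 'I', 'J']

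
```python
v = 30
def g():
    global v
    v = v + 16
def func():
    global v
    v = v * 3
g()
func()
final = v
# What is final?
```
138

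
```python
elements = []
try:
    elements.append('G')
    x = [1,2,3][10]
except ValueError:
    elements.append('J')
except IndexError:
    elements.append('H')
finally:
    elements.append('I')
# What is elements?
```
['G', 'H', 'I']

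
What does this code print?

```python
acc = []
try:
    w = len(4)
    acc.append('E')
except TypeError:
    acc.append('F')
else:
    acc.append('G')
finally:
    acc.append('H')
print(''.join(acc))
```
FH

Exception: except runs, else skipped, finally runs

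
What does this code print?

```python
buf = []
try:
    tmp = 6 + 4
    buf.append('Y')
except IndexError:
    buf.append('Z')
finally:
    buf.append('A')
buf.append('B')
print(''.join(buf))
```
YAB

finally runs after normal execution too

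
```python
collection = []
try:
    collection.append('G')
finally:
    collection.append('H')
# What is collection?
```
['G', 'H']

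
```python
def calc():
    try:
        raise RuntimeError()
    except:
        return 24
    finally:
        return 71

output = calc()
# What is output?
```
71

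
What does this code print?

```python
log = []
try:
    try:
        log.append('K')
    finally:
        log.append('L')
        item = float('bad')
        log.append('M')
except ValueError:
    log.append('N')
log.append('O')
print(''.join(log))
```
KLNO

Exception in inner finally caught by outer except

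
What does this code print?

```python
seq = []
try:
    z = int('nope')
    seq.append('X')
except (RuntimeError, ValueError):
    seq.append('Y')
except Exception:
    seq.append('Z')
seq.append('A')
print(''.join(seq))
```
YA

ValueError matches tuple containing it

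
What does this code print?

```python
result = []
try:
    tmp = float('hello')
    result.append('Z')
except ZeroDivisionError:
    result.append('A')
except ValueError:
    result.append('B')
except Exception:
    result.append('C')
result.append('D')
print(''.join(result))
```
BD

ValueError matches before generic Exception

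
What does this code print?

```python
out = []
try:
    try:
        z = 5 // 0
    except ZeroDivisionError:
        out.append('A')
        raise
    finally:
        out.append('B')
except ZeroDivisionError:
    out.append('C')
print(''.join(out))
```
ABC

finally runs before re-raised exception propagates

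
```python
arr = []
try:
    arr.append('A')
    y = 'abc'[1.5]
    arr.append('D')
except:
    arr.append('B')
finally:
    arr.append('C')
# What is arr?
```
['A', 'B', 'C']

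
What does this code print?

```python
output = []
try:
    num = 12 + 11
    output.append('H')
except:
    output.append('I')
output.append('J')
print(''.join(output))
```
HJ

No exception, try block completes normally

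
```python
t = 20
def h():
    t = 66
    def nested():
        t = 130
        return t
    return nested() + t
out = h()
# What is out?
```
196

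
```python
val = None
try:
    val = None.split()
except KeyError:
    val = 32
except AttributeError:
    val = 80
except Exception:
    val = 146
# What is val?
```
80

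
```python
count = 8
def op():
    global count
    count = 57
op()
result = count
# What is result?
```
57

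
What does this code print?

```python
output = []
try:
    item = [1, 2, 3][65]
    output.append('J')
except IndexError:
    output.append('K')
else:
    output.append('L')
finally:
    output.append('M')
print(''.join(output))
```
KM

Exception: except runs, else skipped, finally runs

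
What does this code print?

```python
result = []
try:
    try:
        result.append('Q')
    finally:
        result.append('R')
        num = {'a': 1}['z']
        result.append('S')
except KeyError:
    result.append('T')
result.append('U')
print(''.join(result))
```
QRTU

Exception in inner finally caught by outer except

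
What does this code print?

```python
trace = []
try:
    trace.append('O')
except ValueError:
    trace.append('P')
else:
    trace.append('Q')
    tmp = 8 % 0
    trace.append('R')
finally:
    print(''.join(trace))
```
OQ

Try succeeds, else appends 'Q', ZeroDivisionError in else is uncaught, finally prints before exception propagates ('R' never appended)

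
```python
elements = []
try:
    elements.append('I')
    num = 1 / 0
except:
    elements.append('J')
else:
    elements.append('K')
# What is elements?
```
['I', 'J']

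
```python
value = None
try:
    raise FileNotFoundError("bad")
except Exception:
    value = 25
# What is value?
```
25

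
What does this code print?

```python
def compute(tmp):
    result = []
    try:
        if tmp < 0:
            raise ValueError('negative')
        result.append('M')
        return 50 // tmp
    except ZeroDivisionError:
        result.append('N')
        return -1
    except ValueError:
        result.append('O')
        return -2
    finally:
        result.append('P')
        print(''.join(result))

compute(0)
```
MNP

tmp=0 causes ZeroDivisionError, caught, finally prints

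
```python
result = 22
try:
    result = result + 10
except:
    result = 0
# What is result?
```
32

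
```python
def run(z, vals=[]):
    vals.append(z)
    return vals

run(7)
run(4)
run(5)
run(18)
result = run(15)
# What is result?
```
[7, 4, 5, 18, 15]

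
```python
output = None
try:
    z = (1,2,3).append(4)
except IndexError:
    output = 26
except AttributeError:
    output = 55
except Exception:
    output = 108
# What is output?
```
55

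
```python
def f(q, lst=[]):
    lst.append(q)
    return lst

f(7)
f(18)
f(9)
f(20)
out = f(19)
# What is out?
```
[7, 18, 9, 20, 19]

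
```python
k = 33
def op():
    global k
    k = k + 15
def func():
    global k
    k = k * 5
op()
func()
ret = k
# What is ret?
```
240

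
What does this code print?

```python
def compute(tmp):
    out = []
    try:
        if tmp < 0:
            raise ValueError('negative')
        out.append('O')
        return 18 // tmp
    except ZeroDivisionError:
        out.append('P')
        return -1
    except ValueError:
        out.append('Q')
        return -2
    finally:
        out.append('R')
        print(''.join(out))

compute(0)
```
OPR

tmp=0 causes ZeroDivisionError, caught, finally prints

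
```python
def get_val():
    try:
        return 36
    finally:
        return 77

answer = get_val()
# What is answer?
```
77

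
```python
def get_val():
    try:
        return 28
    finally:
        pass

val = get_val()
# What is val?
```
28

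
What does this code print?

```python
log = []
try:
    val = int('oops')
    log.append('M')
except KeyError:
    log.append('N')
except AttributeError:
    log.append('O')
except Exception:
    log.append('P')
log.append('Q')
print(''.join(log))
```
PQ

ValueError not specifically caught, falls to Exception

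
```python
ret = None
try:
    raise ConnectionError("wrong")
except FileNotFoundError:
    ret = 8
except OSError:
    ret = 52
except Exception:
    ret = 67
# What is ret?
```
52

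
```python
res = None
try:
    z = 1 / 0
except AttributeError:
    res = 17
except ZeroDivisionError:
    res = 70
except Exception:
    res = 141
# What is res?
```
70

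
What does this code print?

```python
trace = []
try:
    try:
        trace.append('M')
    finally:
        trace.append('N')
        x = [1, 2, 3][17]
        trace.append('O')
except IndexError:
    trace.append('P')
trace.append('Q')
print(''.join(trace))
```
MNPQ

Exception in inner finally caught by outer except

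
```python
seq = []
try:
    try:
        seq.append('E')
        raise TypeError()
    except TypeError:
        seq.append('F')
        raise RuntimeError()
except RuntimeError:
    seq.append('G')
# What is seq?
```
['E', 'F', 'G']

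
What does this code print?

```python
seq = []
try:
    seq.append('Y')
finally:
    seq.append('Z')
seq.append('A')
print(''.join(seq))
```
YZA

try/finally without except, no exception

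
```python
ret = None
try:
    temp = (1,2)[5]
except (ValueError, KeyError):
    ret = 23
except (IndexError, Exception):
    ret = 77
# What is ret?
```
77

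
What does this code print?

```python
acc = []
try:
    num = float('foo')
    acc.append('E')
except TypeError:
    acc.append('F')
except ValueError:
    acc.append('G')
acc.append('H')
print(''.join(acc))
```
GH

ValueError is caught by its specific handler, not TypeError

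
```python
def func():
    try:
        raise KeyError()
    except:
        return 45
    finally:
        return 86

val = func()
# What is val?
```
86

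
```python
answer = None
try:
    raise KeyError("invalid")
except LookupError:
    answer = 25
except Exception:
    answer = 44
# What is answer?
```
25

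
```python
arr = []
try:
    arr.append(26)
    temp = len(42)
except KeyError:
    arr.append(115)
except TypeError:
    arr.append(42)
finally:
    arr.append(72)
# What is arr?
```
[26, 42, 72]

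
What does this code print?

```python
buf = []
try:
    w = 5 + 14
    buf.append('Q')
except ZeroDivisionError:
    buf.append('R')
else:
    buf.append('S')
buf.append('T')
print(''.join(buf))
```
QST

else block runs when no exception occurs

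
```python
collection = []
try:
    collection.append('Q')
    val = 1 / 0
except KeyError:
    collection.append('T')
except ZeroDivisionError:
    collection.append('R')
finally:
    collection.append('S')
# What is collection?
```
['Q', 'R', 'S']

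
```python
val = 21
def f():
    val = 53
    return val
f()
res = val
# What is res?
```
21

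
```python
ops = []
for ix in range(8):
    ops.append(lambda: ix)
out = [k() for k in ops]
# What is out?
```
[7, 7, 7, 7, 7, 7, 7, 7]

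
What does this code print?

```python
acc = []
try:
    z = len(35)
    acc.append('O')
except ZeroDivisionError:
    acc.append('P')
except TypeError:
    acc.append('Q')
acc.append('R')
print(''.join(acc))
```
QR

TypeError is caught by its specific handler, not ZeroDivisionError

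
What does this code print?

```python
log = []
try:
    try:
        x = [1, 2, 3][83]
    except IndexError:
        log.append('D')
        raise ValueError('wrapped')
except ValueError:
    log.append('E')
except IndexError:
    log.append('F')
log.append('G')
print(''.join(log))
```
DEG

ValueError raised and caught, original IndexError not re-raised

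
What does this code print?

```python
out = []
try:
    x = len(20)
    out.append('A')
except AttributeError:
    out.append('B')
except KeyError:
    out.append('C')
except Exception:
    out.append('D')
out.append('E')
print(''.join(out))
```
DE

TypeError not specifically caught, falls to Exception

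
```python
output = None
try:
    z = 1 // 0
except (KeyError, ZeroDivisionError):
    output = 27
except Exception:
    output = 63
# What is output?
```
27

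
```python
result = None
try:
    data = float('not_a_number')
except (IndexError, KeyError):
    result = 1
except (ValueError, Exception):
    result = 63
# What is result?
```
63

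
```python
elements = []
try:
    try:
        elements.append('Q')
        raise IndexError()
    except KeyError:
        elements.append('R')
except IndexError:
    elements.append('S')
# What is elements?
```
['Q', 'S']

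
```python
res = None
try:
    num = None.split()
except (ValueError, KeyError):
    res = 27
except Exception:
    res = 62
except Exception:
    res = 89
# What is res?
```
62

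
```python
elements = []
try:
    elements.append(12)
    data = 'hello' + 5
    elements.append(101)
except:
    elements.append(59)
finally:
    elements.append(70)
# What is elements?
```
[12, 59, 70]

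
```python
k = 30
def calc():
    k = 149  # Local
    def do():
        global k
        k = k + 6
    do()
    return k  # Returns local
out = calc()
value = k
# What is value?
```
36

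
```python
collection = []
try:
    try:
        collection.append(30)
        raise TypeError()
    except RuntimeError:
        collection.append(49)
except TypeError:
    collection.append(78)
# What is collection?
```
[30, 78]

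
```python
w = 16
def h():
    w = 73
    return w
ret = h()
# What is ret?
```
73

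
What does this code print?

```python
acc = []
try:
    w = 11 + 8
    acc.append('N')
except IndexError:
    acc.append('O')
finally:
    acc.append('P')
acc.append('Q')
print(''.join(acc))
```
NPQ

finally runs after normal execution too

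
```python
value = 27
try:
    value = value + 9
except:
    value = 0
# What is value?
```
36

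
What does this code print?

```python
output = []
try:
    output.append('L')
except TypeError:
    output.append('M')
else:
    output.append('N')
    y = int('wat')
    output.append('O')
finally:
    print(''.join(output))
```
LN

Try succeeds, else appends 'N', ValueError in else is uncaught, finally prints before exception propagates ('O' never appended)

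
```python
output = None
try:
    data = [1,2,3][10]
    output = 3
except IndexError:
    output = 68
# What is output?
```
68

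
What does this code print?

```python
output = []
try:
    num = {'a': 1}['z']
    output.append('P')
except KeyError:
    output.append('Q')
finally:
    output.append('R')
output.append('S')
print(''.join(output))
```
QRS

finally always runs, even after exception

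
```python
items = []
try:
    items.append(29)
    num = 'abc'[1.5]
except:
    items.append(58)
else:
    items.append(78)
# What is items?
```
[29, 58]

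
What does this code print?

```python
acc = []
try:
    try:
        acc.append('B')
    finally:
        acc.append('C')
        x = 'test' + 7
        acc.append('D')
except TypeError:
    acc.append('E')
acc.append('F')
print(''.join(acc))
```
BCEF

Exception in inner finally caught by outer except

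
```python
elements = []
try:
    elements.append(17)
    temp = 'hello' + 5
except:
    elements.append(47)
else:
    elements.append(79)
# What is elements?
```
[17, 47]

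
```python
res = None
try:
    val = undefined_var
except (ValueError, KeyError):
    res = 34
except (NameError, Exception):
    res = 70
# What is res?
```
70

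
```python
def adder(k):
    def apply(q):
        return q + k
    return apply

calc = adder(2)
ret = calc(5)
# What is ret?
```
7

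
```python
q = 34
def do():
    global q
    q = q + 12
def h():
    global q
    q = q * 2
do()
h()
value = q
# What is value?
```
92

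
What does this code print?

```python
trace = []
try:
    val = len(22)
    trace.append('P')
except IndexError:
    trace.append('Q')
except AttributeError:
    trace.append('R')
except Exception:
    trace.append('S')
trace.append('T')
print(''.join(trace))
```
ST

TypeError not specifically caught, falls to Exception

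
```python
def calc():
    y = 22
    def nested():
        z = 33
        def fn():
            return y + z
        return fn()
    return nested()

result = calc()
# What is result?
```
55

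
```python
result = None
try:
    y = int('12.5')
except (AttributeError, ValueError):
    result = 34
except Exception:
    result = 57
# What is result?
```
34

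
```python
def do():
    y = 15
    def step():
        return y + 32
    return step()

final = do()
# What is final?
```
47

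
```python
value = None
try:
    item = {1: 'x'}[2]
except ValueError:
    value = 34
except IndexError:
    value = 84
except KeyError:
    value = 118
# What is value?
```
118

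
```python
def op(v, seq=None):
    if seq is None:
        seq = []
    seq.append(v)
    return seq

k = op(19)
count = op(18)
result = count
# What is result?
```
[18]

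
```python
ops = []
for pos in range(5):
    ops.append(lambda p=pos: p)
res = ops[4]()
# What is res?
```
4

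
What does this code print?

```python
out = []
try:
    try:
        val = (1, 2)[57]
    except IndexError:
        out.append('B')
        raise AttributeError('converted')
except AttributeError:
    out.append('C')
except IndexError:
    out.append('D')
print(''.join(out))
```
BC

New AttributeError raised, caught by outer AttributeError handler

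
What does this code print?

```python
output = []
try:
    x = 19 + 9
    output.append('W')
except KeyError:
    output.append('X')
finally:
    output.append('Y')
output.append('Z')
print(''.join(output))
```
WYZ

finally runs after normal execution too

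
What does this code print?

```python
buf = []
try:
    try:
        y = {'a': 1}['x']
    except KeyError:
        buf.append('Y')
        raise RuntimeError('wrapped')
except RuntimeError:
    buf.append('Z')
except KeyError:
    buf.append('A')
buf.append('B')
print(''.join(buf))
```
YZB

RuntimeError raised and caught, original KeyError not re-raised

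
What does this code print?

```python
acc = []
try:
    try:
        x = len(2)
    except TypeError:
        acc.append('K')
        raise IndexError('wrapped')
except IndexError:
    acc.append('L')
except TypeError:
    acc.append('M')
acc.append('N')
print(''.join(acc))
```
KLN

IndexError raised and caught, original TypeError not re-raised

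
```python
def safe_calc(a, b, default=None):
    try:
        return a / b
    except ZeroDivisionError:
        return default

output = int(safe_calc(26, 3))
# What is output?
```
8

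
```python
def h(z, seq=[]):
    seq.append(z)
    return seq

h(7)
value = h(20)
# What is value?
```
[7, 20]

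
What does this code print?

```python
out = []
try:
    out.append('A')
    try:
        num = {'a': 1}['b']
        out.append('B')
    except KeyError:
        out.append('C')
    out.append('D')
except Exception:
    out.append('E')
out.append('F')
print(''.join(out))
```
ACDF

Inner exception caught by inner handler, outer continues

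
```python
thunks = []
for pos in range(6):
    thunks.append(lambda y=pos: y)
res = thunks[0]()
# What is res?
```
0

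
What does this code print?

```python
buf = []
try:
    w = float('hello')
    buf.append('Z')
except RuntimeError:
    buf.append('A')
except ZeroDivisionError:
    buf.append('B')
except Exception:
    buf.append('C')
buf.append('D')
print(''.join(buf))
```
CD

ValueError not specifically caught, falls to Exception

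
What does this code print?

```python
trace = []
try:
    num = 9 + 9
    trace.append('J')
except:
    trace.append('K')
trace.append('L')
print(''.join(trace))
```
JL

No exception, try block completes normally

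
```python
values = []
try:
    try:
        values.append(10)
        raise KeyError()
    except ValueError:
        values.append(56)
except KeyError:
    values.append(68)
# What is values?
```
[10, 68]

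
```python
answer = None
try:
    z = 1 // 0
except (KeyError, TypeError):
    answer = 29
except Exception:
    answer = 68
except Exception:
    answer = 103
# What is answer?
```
68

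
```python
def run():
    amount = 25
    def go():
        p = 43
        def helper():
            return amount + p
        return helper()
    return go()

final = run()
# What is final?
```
68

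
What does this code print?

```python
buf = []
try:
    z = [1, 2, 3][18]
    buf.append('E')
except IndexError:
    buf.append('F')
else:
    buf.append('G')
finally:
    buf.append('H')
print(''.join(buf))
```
FH

Exception: except runs, else skipped, finally runs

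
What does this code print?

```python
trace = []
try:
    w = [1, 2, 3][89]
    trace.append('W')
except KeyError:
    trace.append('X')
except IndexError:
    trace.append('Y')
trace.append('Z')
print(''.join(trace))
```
YZ

IndexError is caught by its specific handler, not KeyError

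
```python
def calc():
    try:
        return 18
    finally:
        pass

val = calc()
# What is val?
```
18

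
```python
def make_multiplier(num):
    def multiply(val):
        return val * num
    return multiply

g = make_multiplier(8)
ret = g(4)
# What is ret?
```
32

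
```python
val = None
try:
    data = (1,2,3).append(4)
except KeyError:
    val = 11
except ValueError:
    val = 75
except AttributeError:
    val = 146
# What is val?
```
146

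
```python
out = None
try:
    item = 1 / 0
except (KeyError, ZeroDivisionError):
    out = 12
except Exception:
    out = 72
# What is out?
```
12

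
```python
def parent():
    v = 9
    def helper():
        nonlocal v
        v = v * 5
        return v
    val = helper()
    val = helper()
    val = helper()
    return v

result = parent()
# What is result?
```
1125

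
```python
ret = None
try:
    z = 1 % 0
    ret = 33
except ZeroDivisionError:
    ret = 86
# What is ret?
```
86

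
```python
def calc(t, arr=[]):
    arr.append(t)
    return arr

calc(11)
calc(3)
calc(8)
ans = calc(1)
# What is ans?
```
[11, 3, 8, 1]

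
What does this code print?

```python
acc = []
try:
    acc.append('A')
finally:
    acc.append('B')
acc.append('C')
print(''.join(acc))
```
ABC

try/finally without except, no exception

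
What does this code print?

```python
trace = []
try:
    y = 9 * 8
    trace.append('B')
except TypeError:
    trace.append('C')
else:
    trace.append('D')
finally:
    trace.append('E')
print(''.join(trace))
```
BDE

else runs before finally when no exception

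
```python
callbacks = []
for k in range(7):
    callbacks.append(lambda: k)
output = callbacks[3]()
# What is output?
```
6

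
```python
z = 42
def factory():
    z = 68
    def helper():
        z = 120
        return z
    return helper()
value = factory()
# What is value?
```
120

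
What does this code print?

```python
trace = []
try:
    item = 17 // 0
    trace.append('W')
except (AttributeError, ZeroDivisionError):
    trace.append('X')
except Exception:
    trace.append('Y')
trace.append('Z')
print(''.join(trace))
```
XZ

ZeroDivisionError matches tuple containing it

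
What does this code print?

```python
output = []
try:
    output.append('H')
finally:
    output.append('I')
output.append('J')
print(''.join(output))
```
HIJ

try/finally without except, no exception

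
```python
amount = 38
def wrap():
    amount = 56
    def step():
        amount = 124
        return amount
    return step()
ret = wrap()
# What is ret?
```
124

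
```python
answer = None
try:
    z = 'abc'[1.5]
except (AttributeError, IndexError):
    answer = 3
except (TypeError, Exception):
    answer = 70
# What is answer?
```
70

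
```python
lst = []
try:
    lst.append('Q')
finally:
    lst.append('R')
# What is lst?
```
['Q', 'R']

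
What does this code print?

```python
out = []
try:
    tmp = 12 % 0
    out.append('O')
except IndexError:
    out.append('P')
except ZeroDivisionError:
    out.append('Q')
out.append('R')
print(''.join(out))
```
QR

ZeroDivisionError is caught by its specific handler, not IndexError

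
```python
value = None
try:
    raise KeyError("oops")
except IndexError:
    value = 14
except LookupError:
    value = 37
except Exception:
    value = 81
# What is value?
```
37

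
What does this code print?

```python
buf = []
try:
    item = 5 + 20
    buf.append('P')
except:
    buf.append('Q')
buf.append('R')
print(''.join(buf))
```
PR

No exception, try block completes normally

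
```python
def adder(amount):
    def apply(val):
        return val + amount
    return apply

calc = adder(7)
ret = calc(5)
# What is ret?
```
12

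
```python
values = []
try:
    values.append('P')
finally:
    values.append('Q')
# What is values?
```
['P', 'Q']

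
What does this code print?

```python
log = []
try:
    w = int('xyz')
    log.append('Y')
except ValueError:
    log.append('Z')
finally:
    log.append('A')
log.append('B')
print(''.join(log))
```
ZAB

finally always runs, even after exception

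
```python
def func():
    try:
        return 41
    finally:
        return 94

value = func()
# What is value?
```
94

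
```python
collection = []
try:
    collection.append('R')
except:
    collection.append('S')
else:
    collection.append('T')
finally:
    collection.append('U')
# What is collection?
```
['R', 'T', 'U']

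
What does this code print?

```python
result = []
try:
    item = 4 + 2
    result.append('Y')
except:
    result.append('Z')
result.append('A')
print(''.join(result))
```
YA

No exception, try block completes normally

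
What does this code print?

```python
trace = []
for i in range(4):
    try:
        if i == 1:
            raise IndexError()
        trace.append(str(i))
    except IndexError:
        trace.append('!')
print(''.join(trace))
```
0!23

Exception on i=1 caught, loop continues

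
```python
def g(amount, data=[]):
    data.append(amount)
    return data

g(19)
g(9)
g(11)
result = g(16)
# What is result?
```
[19, 9, 11, 16]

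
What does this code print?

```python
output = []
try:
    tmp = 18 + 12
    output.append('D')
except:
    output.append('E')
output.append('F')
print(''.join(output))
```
DF

No exception, try block completes normally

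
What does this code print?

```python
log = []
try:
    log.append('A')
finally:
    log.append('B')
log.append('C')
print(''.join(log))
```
ABC

try/finally without except, no exception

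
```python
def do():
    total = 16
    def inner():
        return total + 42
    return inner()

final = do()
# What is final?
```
58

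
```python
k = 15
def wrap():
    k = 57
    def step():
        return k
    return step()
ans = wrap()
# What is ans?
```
57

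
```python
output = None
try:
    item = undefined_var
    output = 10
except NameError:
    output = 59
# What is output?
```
59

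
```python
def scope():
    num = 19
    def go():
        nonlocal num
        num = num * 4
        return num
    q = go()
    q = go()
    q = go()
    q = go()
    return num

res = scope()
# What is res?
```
4864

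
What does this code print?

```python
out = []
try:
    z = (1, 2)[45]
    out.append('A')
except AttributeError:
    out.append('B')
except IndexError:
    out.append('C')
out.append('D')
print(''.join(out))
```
CD

IndexError is caught by its specific handler, not AttributeError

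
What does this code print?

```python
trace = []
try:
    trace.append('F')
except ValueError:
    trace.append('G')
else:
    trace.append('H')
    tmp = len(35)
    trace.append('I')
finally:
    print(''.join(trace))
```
FH

Try succeeds, else appends 'H', TypeError in else is uncaught, finally prints before exception propagates ('I' never appended)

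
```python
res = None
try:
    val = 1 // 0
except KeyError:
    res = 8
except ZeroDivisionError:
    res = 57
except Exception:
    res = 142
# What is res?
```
57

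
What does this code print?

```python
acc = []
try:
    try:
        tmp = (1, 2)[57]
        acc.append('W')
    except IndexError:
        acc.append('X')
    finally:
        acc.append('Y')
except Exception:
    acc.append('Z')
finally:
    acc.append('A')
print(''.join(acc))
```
XYA

Both finally blocks run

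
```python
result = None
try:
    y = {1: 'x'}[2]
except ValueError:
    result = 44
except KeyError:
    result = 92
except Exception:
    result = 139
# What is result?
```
92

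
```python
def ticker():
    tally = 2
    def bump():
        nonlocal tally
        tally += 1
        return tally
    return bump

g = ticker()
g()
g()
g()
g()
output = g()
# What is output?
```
7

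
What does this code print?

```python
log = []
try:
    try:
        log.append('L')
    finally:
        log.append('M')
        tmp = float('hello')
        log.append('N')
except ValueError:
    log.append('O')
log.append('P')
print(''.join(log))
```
LMOP

Exception in inner finally caught by outer except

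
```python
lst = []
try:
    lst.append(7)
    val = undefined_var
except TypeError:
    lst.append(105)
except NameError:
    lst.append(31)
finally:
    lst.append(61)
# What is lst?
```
[7, 31, 61]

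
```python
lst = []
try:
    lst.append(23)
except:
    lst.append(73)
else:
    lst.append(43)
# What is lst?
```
[23, 43]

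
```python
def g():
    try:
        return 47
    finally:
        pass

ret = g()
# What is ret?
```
47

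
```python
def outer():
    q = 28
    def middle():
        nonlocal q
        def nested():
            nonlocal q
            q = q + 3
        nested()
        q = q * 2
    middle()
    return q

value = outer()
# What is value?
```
62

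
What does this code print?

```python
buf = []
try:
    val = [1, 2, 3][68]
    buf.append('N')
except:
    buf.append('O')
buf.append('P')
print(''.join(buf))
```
OP

Exception raised in try, caught by bare except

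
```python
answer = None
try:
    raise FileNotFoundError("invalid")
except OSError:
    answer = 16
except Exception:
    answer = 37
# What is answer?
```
16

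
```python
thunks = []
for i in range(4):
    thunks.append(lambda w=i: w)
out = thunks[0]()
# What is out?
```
0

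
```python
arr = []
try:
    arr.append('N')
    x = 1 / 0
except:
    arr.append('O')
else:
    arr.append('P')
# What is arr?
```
['N', 'O']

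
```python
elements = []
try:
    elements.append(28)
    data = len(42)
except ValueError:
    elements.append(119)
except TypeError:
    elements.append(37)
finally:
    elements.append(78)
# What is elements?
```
[28, 37, 78]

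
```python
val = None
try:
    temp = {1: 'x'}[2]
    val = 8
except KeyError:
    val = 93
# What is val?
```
93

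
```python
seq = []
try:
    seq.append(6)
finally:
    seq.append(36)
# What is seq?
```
[6, 36]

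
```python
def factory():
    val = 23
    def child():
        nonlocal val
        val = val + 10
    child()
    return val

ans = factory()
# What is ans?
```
33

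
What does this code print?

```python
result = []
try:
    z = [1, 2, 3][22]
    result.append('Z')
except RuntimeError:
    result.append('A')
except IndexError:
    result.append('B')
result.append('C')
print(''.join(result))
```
BC

IndexError is caught by its specific handler, not RuntimeError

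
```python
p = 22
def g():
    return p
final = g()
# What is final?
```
22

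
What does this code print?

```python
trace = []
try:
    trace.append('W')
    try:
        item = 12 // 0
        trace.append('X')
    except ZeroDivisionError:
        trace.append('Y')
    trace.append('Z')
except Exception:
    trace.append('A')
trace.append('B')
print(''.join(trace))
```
WYZB

Inner exception caught by inner handler, outer continues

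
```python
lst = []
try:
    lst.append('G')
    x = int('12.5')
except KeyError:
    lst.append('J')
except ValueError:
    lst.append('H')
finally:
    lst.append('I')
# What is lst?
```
['G', 'H', 'I']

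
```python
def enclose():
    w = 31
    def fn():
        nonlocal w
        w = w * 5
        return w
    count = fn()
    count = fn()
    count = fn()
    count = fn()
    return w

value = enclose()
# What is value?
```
19375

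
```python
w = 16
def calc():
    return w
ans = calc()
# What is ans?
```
16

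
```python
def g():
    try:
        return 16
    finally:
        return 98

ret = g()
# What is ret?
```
98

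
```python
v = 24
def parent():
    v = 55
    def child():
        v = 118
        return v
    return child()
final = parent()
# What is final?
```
118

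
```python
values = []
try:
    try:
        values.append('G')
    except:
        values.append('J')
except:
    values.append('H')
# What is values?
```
['G']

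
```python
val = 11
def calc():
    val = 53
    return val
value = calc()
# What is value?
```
53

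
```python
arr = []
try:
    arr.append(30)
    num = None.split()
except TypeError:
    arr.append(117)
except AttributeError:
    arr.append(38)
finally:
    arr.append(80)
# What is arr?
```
[30, 38, 80]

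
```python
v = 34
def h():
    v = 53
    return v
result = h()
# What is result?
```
53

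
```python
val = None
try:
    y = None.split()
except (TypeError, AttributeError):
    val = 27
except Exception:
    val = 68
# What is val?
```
27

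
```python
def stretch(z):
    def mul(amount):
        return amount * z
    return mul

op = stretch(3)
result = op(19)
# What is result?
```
57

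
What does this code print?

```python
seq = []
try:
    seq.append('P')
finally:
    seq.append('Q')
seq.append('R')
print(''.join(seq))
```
PQR

try/finally without except, no exception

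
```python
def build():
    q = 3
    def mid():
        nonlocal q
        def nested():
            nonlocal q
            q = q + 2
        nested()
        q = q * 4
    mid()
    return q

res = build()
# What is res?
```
20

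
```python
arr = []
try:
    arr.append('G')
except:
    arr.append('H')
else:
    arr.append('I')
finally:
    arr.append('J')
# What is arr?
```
['G', 'I', 'J']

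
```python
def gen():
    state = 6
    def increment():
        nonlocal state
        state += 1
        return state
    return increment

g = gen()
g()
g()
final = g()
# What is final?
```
9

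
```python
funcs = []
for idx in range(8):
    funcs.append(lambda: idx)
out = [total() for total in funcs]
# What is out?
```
[7, 7, 7, 7, 7, 7, 7, 7]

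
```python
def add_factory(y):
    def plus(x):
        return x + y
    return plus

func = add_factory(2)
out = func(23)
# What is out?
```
25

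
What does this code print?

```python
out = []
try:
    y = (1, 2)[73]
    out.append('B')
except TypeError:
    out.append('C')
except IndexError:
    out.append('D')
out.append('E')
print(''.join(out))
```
DE

IndexError is caught by its specific handler, not TypeError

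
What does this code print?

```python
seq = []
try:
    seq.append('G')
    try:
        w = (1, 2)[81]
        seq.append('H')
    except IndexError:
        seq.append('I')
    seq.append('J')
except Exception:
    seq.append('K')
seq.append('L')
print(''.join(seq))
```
GIJL

Inner exception caught by inner handler, outer continues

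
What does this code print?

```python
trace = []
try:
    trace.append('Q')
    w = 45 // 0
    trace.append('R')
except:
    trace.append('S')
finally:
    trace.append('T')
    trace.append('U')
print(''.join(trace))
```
QSTU

Code before exception runs, then except, then all of finally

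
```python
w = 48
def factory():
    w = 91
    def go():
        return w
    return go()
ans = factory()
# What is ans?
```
91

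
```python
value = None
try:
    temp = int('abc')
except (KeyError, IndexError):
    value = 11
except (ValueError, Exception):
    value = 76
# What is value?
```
76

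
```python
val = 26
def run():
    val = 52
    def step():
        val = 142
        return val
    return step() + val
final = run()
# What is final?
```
194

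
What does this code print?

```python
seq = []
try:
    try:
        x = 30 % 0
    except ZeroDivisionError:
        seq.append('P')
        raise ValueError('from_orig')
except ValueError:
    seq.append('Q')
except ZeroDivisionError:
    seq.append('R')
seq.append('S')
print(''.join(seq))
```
PQS

ValueError raised and caught, original ZeroDivisionError not re-raised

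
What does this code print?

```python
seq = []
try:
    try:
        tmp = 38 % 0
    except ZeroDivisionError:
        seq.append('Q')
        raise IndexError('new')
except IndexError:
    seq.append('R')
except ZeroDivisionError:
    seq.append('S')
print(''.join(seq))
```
QR

New IndexError raised, caught by outer IndexError handler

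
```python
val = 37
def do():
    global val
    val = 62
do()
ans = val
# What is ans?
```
62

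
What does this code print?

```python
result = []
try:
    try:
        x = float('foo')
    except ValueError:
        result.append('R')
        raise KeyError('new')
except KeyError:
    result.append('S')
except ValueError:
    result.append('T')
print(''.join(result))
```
RS

New KeyError raised, caught by outer KeyError handler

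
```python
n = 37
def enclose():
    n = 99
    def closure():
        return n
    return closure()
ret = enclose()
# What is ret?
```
99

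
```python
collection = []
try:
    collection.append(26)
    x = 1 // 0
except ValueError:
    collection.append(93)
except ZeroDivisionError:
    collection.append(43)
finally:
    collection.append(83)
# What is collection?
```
[26, 43, 83]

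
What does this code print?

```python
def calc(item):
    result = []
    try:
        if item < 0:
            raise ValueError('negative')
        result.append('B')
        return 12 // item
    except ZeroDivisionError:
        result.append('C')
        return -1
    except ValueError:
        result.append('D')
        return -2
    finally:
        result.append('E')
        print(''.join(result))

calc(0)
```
BCE

item=0 causes ZeroDivisionError, caught, finally prints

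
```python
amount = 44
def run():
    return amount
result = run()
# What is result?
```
44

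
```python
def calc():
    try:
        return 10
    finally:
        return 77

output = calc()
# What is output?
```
77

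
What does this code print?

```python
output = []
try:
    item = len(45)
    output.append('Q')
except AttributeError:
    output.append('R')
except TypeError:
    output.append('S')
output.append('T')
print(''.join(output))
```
ST

TypeError is caught by its specific handler, not AttributeError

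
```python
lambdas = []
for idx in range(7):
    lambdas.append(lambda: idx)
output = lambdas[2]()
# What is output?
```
6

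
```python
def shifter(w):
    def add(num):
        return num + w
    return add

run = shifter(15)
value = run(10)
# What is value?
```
25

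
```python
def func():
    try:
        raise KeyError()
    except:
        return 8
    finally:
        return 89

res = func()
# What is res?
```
89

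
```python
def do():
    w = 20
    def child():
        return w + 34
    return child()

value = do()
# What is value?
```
54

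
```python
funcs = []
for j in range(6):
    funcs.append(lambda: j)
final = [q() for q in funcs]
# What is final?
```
[5, 5, 5, 5, 5, 5]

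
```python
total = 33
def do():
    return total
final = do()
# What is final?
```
33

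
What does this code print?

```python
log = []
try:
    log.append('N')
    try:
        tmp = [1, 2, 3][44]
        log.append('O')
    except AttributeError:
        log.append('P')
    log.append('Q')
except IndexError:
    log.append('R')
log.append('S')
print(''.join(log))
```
NRS

Inner handler doesn't match, propagates to outer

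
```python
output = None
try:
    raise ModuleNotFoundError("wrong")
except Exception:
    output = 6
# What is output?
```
6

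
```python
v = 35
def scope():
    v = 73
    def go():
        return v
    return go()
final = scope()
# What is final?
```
73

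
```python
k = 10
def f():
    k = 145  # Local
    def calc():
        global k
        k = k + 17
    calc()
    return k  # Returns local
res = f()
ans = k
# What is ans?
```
27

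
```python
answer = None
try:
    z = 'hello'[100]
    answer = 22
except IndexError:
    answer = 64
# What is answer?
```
64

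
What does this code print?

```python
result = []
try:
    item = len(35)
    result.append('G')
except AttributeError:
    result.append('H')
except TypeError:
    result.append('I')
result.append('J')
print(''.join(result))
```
IJ

TypeError is caught by its specific handler, not AttributeError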